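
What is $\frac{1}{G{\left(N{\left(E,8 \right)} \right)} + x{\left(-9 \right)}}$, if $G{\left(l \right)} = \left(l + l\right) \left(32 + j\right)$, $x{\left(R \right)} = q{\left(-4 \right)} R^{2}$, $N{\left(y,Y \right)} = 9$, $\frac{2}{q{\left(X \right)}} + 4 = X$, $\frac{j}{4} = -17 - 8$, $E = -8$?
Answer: $- \frac{4}{4977} \approx -0.0008037$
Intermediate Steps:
$j = -100$ ($j = 4 \left(-17 - 8\right) = 4 \left(-25\right) = -100$)
$q{\left(X \right)} = \frac{2}{-4 + X}$
$x{\left(R \right)} = - \frac{R^{2}}{4}$ ($x{\left(R \right)} = \frac{2}{-4 - 4} R^{2} = \frac{2}{-8} R^{2} = 2 \left(- \frac{1}{8}\right) R^{2} = - \frac{R^{2}}{4}$)
$G{\left(l \right)} = - 136 l$ ($G{\left(l \right)} = \left(l + l\right) \left(32 - 100\right) = 2 l \left(-68\right) = - 136 l$)
$\frac{1}{G{\left(N{\left(E,8 \right)} \right)} + x{\left(-9 \right)}} = \frac{1}{\left(-136\right) 9 - \frac{\left(-9\right)^{2}}{4}} = \frac{1}{-1224 - \frac{81}{4}} = \frac{1}{- \frac{4977}{4}} = - \frac{4}{4977}$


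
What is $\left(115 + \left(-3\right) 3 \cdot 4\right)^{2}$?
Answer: $6241$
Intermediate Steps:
$\left(115 + \left(-3\right) 3 \cdot 4\right)^{2} = \left(115 - 36\right)^{2} = 79^{2} = 6241$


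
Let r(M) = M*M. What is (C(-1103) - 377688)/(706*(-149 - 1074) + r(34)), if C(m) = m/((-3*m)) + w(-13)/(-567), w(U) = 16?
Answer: 214149301/488913894 ≈ 0.43801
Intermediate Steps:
r(M) = M²
C(m) = -205/567 (C(m) = m/((-3*m)) + 16/(-567) = m*(-1/(3*m)) + 16*(-1/567) = -⅓ - 16/567 = -205/567)
(C(-1103) - 377688)/(706*(-149 - 1074) + r(34)) = (-205/567 - 377688)/(706*(-149 - 1074) + 34²) = -214149301/(567*(706*(-1223) + 1156)) = -214149301/(567*(-863438 + 1156)) = -214149301/567/(-862282) = -214149301/567*(-1/862282) = 214149301/488913894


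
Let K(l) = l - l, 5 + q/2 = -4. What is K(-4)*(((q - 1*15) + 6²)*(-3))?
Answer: 0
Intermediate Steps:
q = -18 (q = -10 + 2*(-4) = -10 - 8 = -18)
K(l) = 0
K(-4)*(((q - 1*15) + 6²)*(-3)) = 0*(((-18 - 1*15) + 6²)*(-3)) = 0*(((-18 - 15) + 36)*(-3)) = 0*((-33 + 36)*(-3)) = 0*(3*(-3)) = 0*(-9) = 0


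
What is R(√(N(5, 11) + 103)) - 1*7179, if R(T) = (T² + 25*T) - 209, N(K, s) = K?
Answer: -7280 + 150*√3 ≈ -7020.2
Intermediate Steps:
R(T) = -209 + T² + 25*T
R(√(N(5, 11) + 103)) - 1*7179 = (-209 + (√(5 + 103))² + 25*√(5 + 103)) - 1*7179 = (-209 + (√108)² + 25*√108) - 7179 = (-209 + (6*√3)² + 25*(6*√3)) - 7179 = (-209 + 108 + 150*√3) - 7179 = (-101 + 150*√3) - 7179 = -7280 + 150*√3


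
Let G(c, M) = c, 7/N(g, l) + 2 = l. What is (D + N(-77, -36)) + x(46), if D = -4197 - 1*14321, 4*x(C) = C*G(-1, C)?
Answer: -352064/19 ≈ -18530.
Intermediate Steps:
N(g, l) = 7/(-2 + l)
x(C) = -C/4 (x(C) = (C*(-1))/4 = (-C)/4 = -C/4)
D = -18518 (D = -4197 - 14321 = -18518)
(D + N(-77, -36)) + x(46) = (-18518 + 7/(-2 - 36)) - ¼*46 = (-18518 + 7/(-38)) - 23/2 = (-18518 + 7*(-1/38)) - 23/2 = (-18518 - 7/38) - 23/2 = -703691/38 - 23/2 = -352064/19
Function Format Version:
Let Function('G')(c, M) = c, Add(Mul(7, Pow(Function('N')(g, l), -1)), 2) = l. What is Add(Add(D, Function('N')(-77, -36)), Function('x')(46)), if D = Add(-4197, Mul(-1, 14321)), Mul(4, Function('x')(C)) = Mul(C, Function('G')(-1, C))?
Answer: Rational(-352064, 19) ≈ -18530.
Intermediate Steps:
Function('N')(g, l) = Mul(7, Pow(Add(-2, l), -1))
Function('x')(C) = Mul(Rational(-1, 4), C) (Function('x')(C) = Mul(Rational(1, 4), Mul(C, -1)) = Mul(Rational(1, 4), Mul(-1, C)) = Mul(Rational(-1, 4), C))
D = -18518 (D = Add(-4197, -14321) = -18518)
Add(Add(D, Function('N')(-77, -36)), Function('x')(46)) = Add(Add(-18518, Mul(7, Pow(Add(-2, -36), -1))), Mul(Rational(-1, 4), 46)) = Add(Add(-18518, Mul(7, Pow(-38, -1))), Rational(-23, 2)) = Add(Add(-18518, Mul(7, Rational(-1, 38))), Rational(-23, 2)) = Add(Add(-18518, Rational(-7, 38)), Rational(-23, 2)) = Add(Rational(-703691, 38), Rational(-23, 2)) = Rational(-352064, 19)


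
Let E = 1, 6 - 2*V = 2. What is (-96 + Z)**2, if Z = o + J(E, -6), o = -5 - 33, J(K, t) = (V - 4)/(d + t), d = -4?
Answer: 447561/25 ≈ 17902.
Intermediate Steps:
V = 2 (V = 3 - 1/2*2 = 3 - 1 = 2)
J(K, t) = -2/(-4 + t) (J(K, t) = (2 - 4)/(-4 + t) = -2/(-4 + t))
o = -38
Z = -189/5 (Z = -38 - 2/(-4 - 6) = -38 - 2/(-10) = -38 - 2*(-1/10) = -38 + 1/5 = -189/5 ≈ -37.800)
(-96 + Z)**2 = (-96 - 189/5)**2 = (-669/5)**2 = 447561/25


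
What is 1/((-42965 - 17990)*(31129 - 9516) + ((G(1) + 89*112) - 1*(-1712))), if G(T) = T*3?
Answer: -1/1317408732 ≈ -7.5907e-10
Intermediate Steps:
G(T) = 3*T
1/((-42965 - 17990)*(31129 - 9516) + ((G(1) + 89*112) - 1*(-1712))) = 1/((-42965 - 17990)*(31129 - 9516) + ((3*1 + 89*112) - 1*(-1712))) = 1/(-60955*21613 + ((3 + 9968) + 1712)) = 1/(-1317420415 + (9971 + 1712)) = 1/(-1317420415 + 11683) = 1/(-1317408732) = -1/1317408732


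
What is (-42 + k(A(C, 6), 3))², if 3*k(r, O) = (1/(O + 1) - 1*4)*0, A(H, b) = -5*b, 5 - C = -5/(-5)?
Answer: 1764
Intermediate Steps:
C = 4 (C = 5 - (-5)/(-5) = 5 - (-5)*(-1)/5 = 5 - 1*1 = 5 - 1 = 4)
k(r, O) = 0 (k(r, O) = ((1/(O + 1) - 1*4)*0)/3 = ((1/(1 + O) - 4)*0)/3 = ((-4 + 1/(1 + O))*0)/3 = (⅓)*0 = 0)
(-42 + k(A(C, 6), 3))² = (-42 + 0)² = (-42)² = 1764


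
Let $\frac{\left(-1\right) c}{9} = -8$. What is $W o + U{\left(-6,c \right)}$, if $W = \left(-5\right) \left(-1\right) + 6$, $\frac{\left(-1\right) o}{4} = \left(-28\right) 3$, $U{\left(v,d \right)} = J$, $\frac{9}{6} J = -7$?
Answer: $\frac{11074}{3} \approx 3691.3$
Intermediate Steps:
$c = 72$ ($c = \left(-9\right) \left(-8\right) = 72$)
$J = - \frac{14}{3}$ ($J = \frac{2}{3} \left(-7\right) = - \frac{14}{3} \approx -4.6667$)
$U{\left(v,d \right)} = - \frac{14}{3}$
$o = 336$ ($o = - 4 \left(\left(-28\right) 3\right) = \left(-4\right) \left(-84\right) = 336$)
$W = 11$ ($W = 5 + 6 = 11$)
$W o + U{\left(-6,c \right)} = 11 \cdot 336 - \frac{14}{3} = 3696 - \frac{14}{3} = \frac{11074}{3}$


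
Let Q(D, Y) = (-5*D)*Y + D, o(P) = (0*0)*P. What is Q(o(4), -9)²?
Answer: 0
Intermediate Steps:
o(P) = 0 (o(P) = 0*P = 0)
Q(D, Y) = D - 5*D*Y (Q(D, Y) = -5*D*Y + D = D - 5*D*Y)
Q(o(4), -9)² = (0*(1 - 5*(-9)))² = (0*(1 + 45))² = (0*46)² = 0² = 0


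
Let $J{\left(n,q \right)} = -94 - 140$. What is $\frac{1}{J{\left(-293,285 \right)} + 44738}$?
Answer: $\frac{1}{44504} \approx 2.247 \cdot 10^{-5}$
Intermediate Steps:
$J{\left(n,q \right)} = -234$ ($J{\left(n,q \right)} = -94 - 140 = -234$)
$\frac{1}{J{\left(-293,285 \right)} + 44738} = \frac{1}{-234 + 44738} = \frac{1}{44504}$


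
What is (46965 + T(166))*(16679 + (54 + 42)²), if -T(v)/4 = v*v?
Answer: -1638091805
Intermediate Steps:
T(v) = -4*v² (T(v) = -4*v*v = -4*v²)
(46965 + T(166))*(16679 + (54 + 42)²) = (46965 - 4*166²)*(16679 + (54 + 42)²) = (46965 - 4*27556)*(16679 + 96²) = (46965 - 110224)*(16679 + 9216) = -63259*25895 = -1638091805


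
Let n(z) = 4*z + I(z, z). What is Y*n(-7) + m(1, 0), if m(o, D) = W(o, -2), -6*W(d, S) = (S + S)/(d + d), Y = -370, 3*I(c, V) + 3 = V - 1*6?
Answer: 37001/3 ≈ 12334.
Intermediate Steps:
I(c, V) = -3 + V/3 (I(c, V) = -1 + (V - 1*6)/3 = -1 + (V - 6)/3 = -1 + (-6 + V)/3 = -1 + (-2 + V/3) = -3 + V/3)
n(z) = -3 + 13*z/3 (n(z) = 4*z + (-3 + z/3) = -3 + 13*z/3)
W(d, S) = -S/(6*d) (W(d, S) = -(S + S)/(6*(d + d)) = -2*S/(6*(2*d)) = -2*S*1/(2*d)/6 = -S/(6*d))
m(o, D) = 1/(3*o) (m(o, D) = -⅙*(-2)/o = 1/(3*o))
Y*n(-7) + m(1, 0) = -370*(-3 + (13/3)*(-7)) + (⅓)/1 = -370*(-3 - 91/3) + (⅓)*1 = -370*(-100/3) + ⅓ = 37000/3 + ⅓ = 37001/3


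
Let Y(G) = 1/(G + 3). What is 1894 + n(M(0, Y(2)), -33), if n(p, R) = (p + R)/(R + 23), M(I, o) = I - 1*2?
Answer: 3795/2 ≈ 1897.5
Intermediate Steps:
Y(G) = 1/(3 + G)
M(I, o) = -2 + I (M(I, o) = I - 2 = -2 + I)
n(p, R) = (R + p)/(23 + R)
1894 + n(M(0, Y(2)), -33) = 1894 + (-33 + (-2 + 0))/(23 - 33) = 1894 + (-33 - 2)/(-10) = 1894 - ⅒*(-35) = 1894 + 7/2 = 3795/2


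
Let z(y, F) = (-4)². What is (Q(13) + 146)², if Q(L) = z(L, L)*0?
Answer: 21316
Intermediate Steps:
z(y, F) = 16
Q(L) = 0 (Q(L) = 16*0 = 0)
(Q(13) + 146)² = (0 + 146)² = 146² = 21316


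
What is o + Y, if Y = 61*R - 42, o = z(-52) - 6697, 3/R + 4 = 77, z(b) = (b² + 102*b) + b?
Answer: -685360/73 ≈ -9388.5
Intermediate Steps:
z(b) = b² + 103*b
R = 3/73 (R = 3/(-4 + 77) = 3/73 ≈ 0.041096)
o = -9349 (o = -52*(103 - 52) - 6697 = -52*51 - 6697 = -2652 - 6697 = -9349)
Y = -2883/73 (Y = 61*(3/73) - 42 = 183/73 - 42 = -2883/73 ≈ -39.493)
o + Y = -9349 - 2883/73 = -685360/73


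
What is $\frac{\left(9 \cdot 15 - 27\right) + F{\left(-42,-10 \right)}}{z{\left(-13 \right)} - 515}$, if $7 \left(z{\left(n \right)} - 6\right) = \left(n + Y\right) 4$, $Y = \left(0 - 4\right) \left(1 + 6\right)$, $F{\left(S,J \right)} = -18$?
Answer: $- \frac{630}{3727} \approx -0.16904$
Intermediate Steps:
$Y = -28$ ($Y = \left(-4\right) 7 = -28$)
$z{\left(n \right)} = -10 + \frac{4 n}{7}$ ($z{\left(n \right)} = 6 + \frac{\left(n - 28\right) 4}{7} = 6 + \frac{\left(-28 + n\right) 4}{7} = 6 + \frac{-112 + 4 n}{7} = 6 + \left(-16 + \frac{4 n}{7}\right) = -10 + \frac{4 n}{7}$)
$\frac{\left(9 \cdot 15 - 27\right) + F{\left(-42,-10 \right)}}{z{\left(-13 \right)} - 515} = \frac{\left(9 \cdot 15 - 27\right) - 18}{\left(-10 + \frac{4}{7} \left(-13\right)\right) - 515} = \frac{\left(135 - 27\right) - 18}{\left(-10 - \frac{52}{7}\right) - 515} = \frac{108 - 18}{- \frac{122}{7} - 515} = \frac{90}{- \frac{3727}{7}} = 90 \left(- \frac{7}{3727}\right) = - \frac{630}{3727}$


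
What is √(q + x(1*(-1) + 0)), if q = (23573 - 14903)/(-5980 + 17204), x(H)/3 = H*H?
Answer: √29702913/2806 ≈ 1.9423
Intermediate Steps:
x(H) = 3*H² (x(H) = 3*(H*H) = 3*H²)
q = 4335/5612 (q = 8670/11224 = 8670*(1/11224) = 4335/5612 ≈ 0.77245)
√(q + x(1*(-1) + 0)) = √(4335/5612 + 3*(1*(-1) + 0)²) = √(4335/5612 + 3*(-1 + 0)²) = √(4335/5612 + 3*(-1)²) = √(4335/5612 + 3*1) = √(4335/5612 + 3) = √(21171/5612) = √29702913/2806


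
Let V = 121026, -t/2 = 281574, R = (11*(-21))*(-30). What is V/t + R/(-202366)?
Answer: -2366180263/9496834014 ≈ -0.24915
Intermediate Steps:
R = 6930 (R = -231*(-30) = 6930)
t = -563148 (t = -2*281574 = -563148)
V/t + R/(-202366) = 121026/(-563148) + 6930/(-202366) = 121026*(-1/563148) + 6930*(-1/202366) = -20171/93858 - 3465/101183 = -2366180263/9496834014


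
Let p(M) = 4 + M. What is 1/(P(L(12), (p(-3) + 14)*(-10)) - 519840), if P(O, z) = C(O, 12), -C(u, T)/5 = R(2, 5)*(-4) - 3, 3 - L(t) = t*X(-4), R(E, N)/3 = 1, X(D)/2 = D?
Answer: -1/519765 ≈ -1.9239e-6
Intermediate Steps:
X(D) = 2*D
R(E, N) = 3 (R(E, N) = 3*1 = 3)
L(t) = 3 + 8*t (L(t) = 3 - t*2*(-4) = 3 - t*(-8) = 3 - (-8)*t = 3 + 8*t)
C(u, T) = 75 (C(u, T) = -5*(3*(-4) - 3) = -5*(-12 - 3) = -5*(-15) = 75)
P(O, z) = 75
1/(P(L(12), (p(-3) + 14)*(-10)) - 519840) = 1/(75 - 519840) = 1/(-519765) = -1/519765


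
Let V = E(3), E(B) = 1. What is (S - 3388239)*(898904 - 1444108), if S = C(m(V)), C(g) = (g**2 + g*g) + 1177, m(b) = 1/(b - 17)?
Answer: 59092471884435/32 ≈ 1.8466e+12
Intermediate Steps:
V = 1
m(b) = 1/(-17 + b)
C(g) = 1177 + 2*g**2 (C(g) = (g**2 + g**2) + 1177 = 2*g**2 + 1177 = 1177 + 2*g**2)
S = 150657/128 (S = 1177 + 2*(1/(-17 + 1))**2 = 1177 + 2*(1/(-16))**2 = 1177 + 2*(-1/16)**2 = 1177 + 2*(1/256) = 1177 + 1/128 = 150657/128 ≈ 1177.0)
(S - 3388239)*(898904 - 1444108) = (150657/128 - 3388239)*(898904 - 1444108) = -433543935/128*(-545204) = 59092471884435/32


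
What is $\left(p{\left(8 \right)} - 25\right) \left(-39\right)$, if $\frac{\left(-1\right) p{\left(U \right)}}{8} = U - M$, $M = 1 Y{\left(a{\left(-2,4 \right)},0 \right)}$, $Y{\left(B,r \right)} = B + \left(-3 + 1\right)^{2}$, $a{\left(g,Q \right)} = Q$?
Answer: $975$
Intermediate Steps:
$Y{\left(B,r \right)} = 4 + B$ ($Y{\left(B,r \right)} = B + \left(-2\right)^{2} = B + 4 = 4 + B$)
$M = 8$ ($M = 1 \left(4 + 4\right) = 1 \cdot 8 = 8$)
$p{\left(U \right)} = 64 - 8 U$ ($p{\left(U \right)} = - 8 \left(U - 8\right) = - 8 \left(-8 + U\right) = 64 - 8 U$)
$\left(p{\left(8 \right)} - 25\right) \left(-39\right) = \left(\left(64 - 64\right) - 25\right) \left(-39\right) = \left(0 - 25\right) \left(-39\right) = \left(-25\right) \left(-39\right) = 975$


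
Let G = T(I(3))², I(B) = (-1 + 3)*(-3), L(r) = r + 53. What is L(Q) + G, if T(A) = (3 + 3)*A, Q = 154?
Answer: 1503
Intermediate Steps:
L(r) = 53 + r
I(B) = -6 (I(B) = 2*(-3) = -6)
T(A) = 6*A
G = 1296 (G = (6*(-6))² = (-36)² = 1296)
L(Q) + G = (53 + 154) + 1296 = 207 + 1296 = 1503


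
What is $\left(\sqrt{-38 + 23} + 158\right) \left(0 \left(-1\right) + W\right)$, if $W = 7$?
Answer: $1106 + 7 i \sqrt{15} \approx 1106.0 + 27.111 i$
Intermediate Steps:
$\left(\sqrt{-38 + 23} + 158\right) \left(0 \left(-1\right) + W\right) = \left(\sqrt{-38 + 23} + 158\right) \left(0 \left(-1\right) + 7\right) = \left(\sqrt{-15} + 158\right) \left(0 + 7\right) = \left(i \sqrt{15} + 158\right) 7 = \left(158 + i \sqrt{15}\right) 7 = 1106 + 7 i \sqrt{15}$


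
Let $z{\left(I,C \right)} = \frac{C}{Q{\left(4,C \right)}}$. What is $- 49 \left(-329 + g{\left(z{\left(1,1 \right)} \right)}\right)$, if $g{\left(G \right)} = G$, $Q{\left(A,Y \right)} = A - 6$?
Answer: $\frac{32291}{2} \approx 16146.0$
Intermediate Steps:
$Q{\left(A,Y \right)} = -6 + A$ ($Q{\left(A,Y \right)} = A - 6 = -6 + A$)
$z{\left(I,C \right)} = - \frac{C}{2}$ ($z{\left(I,C \right)} = \frac{C}{-6 + 4} = \frac{C}{-2} = C \left(- \frac{1}{2}\right) = - \frac{C}{2}$)
$- 49 \left(-329 + g{\left(z{\left(1,1 \right)} \right)}\right) = - 49 \left(-329 - \frac{1}{2}\right) = \left(-49\right) \left(- \frac{659}{2}\right) = \frac{32291}{2}$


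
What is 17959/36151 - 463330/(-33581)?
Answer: 17352924009/1213986731 ≈ 14.294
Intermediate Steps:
17959/36151 - 463330/(-33581) = 17959*(1/36151) - 463330*(-1/33581) = 17959/36151 + 463330/33581 = 17352924009/1213986731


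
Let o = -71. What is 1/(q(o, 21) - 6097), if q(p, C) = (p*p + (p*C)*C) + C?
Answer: -1/32346 ≈ -3.0916e-5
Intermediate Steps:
q(p, C) = C + p² + p*C² (q(p, C) = (p² + (C*p)*C) + C = (p² + p*C²) + C = C + p² + p*C²)
1/(q(o, 21) - 6097) = 1/((21 + (-71)² - 71*21²) - 6097) = 1/((21 + 5041 - 71*441) - 6097) = 1/((21 + 5041 - 31311) - 6097) = 1/(-26249 - 6097) = 1/(-32346) = -1/32346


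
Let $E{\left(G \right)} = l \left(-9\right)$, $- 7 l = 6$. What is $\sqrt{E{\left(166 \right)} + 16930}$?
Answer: $\frac{2 \sqrt{207487}}{7} \approx 130.15$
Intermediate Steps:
$l = - \frac{6}{7}$ ($l = \left(- \frac{1}{7}\right) 6 = - \frac{6}{7} \approx -0.85714$)
$E{\left(G \right)} = \frac{54}{7}$ ($E{\left(G \right)} = \left(- \frac{6}{7}\right) \left(-9\right) = \frac{54}{7}$)
$\sqrt{E{\left(166 \right)} + 16930} = \sqrt{\frac{54}{7} + 16930} = \sqrt{\frac{118564}{7}} = \frac{2 \sqrt{207487}}{7}$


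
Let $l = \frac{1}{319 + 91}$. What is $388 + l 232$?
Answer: $\frac{79656}{205} \approx 388.57$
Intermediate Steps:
$l = \frac{1}{410} \approx 0.002439$
$388 + l 232 = 388 + \frac{1}{410} \cdot 232 = 388 + \frac{116}{205} = \frac{79656}{205}$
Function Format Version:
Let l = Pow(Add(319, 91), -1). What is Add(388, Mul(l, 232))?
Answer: Rational(79656, 205) ≈ 388.57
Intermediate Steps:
l = Rational(1, 410) (l = Pow(410, -1) = Rational(1, 410) ≈ 0.0024390)
Add(388, Mul(l, 232)) = Add(388, Mul(Rational(1, 410), 232)) = Add(388, Rational(116, 205)) = Rational(79656, 205)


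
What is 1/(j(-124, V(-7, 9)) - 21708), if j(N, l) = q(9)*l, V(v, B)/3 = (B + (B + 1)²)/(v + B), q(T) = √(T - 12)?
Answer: -3216/69824809 - 218*I*√3/628423281 ≈ -4.6058e-5 - 6.0085e-7*I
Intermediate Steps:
q(T) = √(-12 + T)
V(v, B) = 3*(B + (1 + B)²)/(B + v) (V(v, B) = 3*((B + (B + 1)²)/(v + B)) = 3*((B + (1 + B)²)/(B + v)) = 3*(B + (1 + B)²)/(B + v))
j(N, l) = I*l*√3 (j(N, l) = √(-12 + 9)*l = √(-3)*l = (I*√3)*l = I*l*√3)
1/(j(-124, V(-7, 9)) - 21708) = 1/(I*(3*(9 + (1 + 9)²)/(9 - 7))*√3 - 21708) = 1/(I*(3*(9 + 10²)/2)*√3 - 21708) = 1/(I*(3*(½)*(9 + 100))*√3 - 21708) = 1/(I*(3*(½)*109)*√3 - 21708) = 1/(I*(327/2)*√3 - 21708) = 1/(327*I*√3/2 - 21708) = 1/(-21708 + 327*I*√3/2)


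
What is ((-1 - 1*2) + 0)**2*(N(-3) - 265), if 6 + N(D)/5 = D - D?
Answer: -2655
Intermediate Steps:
N(D) = -30 (N(D) = -30 + 5*(D - D) = -30 + 5*0 = -30 + 0 = -30)
((-1 - 1*2) + 0)**2*(N(-3) - 265) = ((-1 - 1*2) + 0)**2*(-30 - 265) = ((-1 - 2) + 0)**2*(-295) = (-3 + 0)**2*(-295) = (-3)**2*(-295) = 9*(-295) = -2655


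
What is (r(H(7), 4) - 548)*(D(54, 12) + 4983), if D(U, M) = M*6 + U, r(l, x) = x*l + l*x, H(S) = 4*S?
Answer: -1655316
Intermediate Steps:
r(l, x) = 2*l*x (r(l, x) = l*x + l*x = 2*l*x)
D(U, M) = U + 6*M (D(U, M) = 6*M + U = U + 6*M)
(r(H(7), 4) - 548)*(D(54, 12) + 4983) = (2*(4*7)*4 - 548)*((54 + 6*12) + 4983) = (2*28*4 - 548)*((54 + 72) + 4983) = (224 - 548)*(126 + 4983) = -324*5109 = -1655316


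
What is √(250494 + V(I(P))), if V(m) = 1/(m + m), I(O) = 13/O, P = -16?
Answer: √42333382/13 ≈ 500.49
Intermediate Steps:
V(m) = 1/(2*m)
√(250494 + V(I(P))) = √(250494 + 1/(2*((13/(-16))))) = √(250494 + 1/(2*((13*(-1/16))))) = √(250494 + 1/(2*(-13/16))) = √(250494 + (½)*(-16/13)) = √(250494 - 8/13) = √(3256414/13) = √42333382/13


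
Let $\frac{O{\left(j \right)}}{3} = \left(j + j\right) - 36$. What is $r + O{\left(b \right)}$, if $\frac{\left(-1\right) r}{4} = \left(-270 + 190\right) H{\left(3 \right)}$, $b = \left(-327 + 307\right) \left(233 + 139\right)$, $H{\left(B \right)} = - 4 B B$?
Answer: $-56268$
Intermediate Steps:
$H{\left(B \right)} = - 4 B^{2}$
$b = -7440$ ($b = \left(-20\right) 372 = -7440$)
$O{\left(j \right)} = -108 + 6 j$ ($O{\left(j \right)} = 3 \left(\left(j + j\right) - 36\right) = 3 \left(2 j - 36\right) = 3 \left(-36 + 2 j\right) = -108 + 6 j$)
$r = -11520$ ($r = - 4 \left(-270 + 190\right) \left(- 4 \cdot 3^{2}\right) = - 4 \left(- 80 \left(\left(-4\right) 9\right)\right) = - 4 \left(\left(-80\right) \left(-36\right)\right) = \left(-4\right) 2880 = -11520$)
$r + O{\left(b \right)} = -11520 + \left(-108 + 6 \left(-7440\right)\right) = -11520 - 44748 = -56268$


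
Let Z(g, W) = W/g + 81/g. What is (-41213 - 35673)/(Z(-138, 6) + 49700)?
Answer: -3536756/2286171 ≈ -1.5470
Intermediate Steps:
Z(g, W) = 81/g + W/g
(-41213 - 35673)/(Z(-138, 6) + 49700) = (-41213 - 35673)/((81 + 6)/(-138) + 49700) = -76886/(-1/138*87 + 49700) = -76886/(-29/46 + 49700) = -76886/2286171/46 = -76886*46/2286171 = -3536756/2286171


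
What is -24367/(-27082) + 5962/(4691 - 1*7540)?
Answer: -8367391/7014238 ≈ -1.1929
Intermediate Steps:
-24367/(-27082) + 5962/(4691 - 1*7540) = -24367*(-1/27082) + 5962/(4691 - 7540) = 24367/27082 + 5962/(-2849) = 24367/27082 + 5962*(-1/2849) = 24367/27082 - 542/259 = -8367391/7014238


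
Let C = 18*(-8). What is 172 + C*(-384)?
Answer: 55468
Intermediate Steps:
C = -144
172 + C*(-384) = 172 - 144*(-384) = 172 + 55296 = 55468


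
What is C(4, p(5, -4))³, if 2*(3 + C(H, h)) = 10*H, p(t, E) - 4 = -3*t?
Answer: 4913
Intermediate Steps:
p(t, E) = 4 - 3*t
C(H, h) = -3 + 5*H (C(H, h) = -3 + (10*H)/2 = -3 + 5*H)
C(4, p(5, -4))³ = (-3 + 5*4)³ = (-3 + 20)³ = 17³ = 4913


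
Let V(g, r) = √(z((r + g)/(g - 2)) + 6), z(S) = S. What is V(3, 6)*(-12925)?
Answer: -12925*√15 ≈ -50058.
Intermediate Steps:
V(g, r) = √(6 + (g + r)/(-2 + g)) (V(g, r) = √((r + g)/(g - 2) + 6) = √((g + r)/(-2 + g) + 6) = √(6 + (g + r)/(-2 + g)))
V(3, 6)*(-12925) = √((-12 + 6 + 7*3)/(-2 + 3))*(-12925) = √((-12 + 6 + 21)/1)*(-12925) = √(1*15)*(-12925) = √15*(-12925) = -12925*√15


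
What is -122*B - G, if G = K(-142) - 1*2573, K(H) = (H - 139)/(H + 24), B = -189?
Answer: 3024177/118 ≈ 25629.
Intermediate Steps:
K(H) = (-139 + H)/(24 + H)
G = -303333/118 (G = (-139 - 142)/(24 - 142) - 1*2573 = -281/(-118) - 2573 = -1/118*(-281) - 2573 = 281/118 - 2573 = -303333/118 ≈ -2570.6)
-122*B - G = -122*(-189) - 1*(-303333/118) = 23058 + 303333/118 = 3024177/118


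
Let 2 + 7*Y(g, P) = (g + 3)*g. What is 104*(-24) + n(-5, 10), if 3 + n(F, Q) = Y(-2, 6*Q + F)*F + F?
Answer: -17508/7 ≈ -2501.1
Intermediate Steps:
Y(g, P) = -2/7 + g*(3 + g)/7 (Y(g, P) = -2/7 + ((g + 3)*g)/7 = -2/7 + ((3 + g)*g)/7 = -2/7 + (g*(3 + g))/7 = -2/7 + g*(3 + g)/7)
n(F, Q) = -3 + 3*F/7 (n(F, Q) = -3 + ((-2/7 + (⅐)*(-2)² + (3/7)*(-2))*F + F) = -3 + ((-2/7 + (⅐)*4 - 6/7)*F + F) = -3 + ((-2/7 + 4/7 - 6/7)*F + F) = -3 + (-4*F/7 + F) = -3 + 3*F/7)
104*(-24) + n(-5, 10) = 104*(-24) + (-3 + (3/7)*(-5)) = -2496 + (-3 - 15/7) = -2496 - 36/7 = -17508/7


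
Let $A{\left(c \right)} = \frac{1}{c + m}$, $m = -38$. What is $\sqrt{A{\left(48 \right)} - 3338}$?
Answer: $\frac{i \sqrt{333790}}{10} \approx 57.775 i$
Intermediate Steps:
$A{\left(c \right)} = \frac{1}{-38 + c}$ ($A{\left(c \right)} = \frac{1}{c - 38} = \frac{1}{-38 + c}$)
$\sqrt{A{\left(48 \right)} - 3338} = \sqrt{\frac{1}{-38 + 48} - 3338} = \sqrt{\frac{1}{10} - 3338} = \sqrt{- \frac{33379}{10}} = \frac{i \sqrt{333790}}{10}$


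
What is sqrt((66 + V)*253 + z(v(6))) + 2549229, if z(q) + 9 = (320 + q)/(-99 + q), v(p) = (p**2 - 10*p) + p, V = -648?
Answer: 2549229 + I*sqrt(223978781)/39 ≈ 2.5492e+6 + 383.74*I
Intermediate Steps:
v(p) = p**2 - 9*p
z(q) = -9 + (320 + q)/(-99 + q)
sqrt((66 + V)*253 + z(v(6))) + 2549229 = sqrt((66 - 648)*253 + (1211 - 48*(-9 + 6))/(-99 + 6*(-9 + 6))) + 2549229 = sqrt(-582*253 + (1211 - 48*(-3))/(-99 + 6*(-3))) + 2549229 = sqrt(-147246 + (1211 - 8*(-18))/(-99 - 18)) + 2549229 = sqrt(-147246 + (1211 + 144)/(-117)) + 2549229 = sqrt(-147246 - 1/117*1355) + 2549229 = sqrt(-147246 - 1355/117) + 2549229 = sqrt(-17229137/117) + 2549229 = I*sqrt(223978781)/39 + 2549229 = 2549229 + I*sqrt(223978781)/39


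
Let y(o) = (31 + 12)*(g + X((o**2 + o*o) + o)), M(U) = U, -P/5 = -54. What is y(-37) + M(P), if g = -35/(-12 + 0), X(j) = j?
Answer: 1398461/12 ≈ 1.1654e+5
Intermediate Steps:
P = 270 (P = -5*(-54) = 270)
g = 35/12 (g = -35/(-12) = -35*(-1/12) = 35/12 ≈ 2.9167)
y(o) = 1505/12 + 43*o + 86*o**2 (y(o) = (31 + 12)*(35/12 + ((o**2 + o*o) + o)) = 43*(35/12 + ((o**2 + o**2) + o)) = 43*(35/12 + (2*o**2 + o)) = 43*(35/12 + (o + 2*o**2)) = 43*(35/12 + o + 2*o**2) = 1505/12 + 43*o + 86*o**2)
y(-37) + M(P) = (1505/12 + 43*(-37)*(1 + 2*(-37))) + 270 = (1505/12 + 43*(-37)*(1 - 74)) + 270 = (1505/12 + 43*(-37)*(-73)) + 270 = (1505/12 + 116143) + 270 = 1395221/12 + 270 = 1398461/12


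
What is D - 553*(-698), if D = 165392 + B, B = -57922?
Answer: 493464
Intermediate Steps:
D = 107470 (D = 165392 - 57922 = 107470)
D - 553*(-698) = 107470 - 553*(-698) = 107470 - 1*(-385994) = 107470 + 385994 = 493464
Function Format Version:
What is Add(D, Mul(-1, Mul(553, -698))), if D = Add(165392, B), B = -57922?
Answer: 493464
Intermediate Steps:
D = 107470 (D = Add(165392, -57922) = 107470)
Add(D, Mul(-1, Mul(553, -698))) = Add(107470, Mul(-1, Mul(553, -698))) = Add(107470, Mul(-1, -385994)) = Add(107470, 385994) = 493464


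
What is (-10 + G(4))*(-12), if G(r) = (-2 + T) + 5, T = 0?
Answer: 84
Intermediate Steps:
G(r) = 3 (G(r) = (-2 + 0) + 5 = -2 + 5 = 3)
(-10 + G(4))*(-12) = (-10 + 3)*(-12) = -7*(-12) = 84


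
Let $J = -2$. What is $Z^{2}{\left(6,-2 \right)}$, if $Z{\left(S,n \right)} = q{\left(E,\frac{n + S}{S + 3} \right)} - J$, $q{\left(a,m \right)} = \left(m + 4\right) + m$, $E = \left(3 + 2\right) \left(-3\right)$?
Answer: $\frac{3844}{81} \approx 47.457$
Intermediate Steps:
$E = -15$ ($E = 5 \left(-3\right) = -15$)
$q{\left(a,m \right)} = 4 + 2 m$ ($q{\left(a,m \right)} = \left(4 + m\right) + m = 4 + 2 m$)
$Z{\left(S,n \right)} = 6 + \frac{2 \left(S + n\right)}{3 + S}$ ($Z{\left(S,n \right)} = \left(4 + 2 \frac{n + S}{S + 3}\right) - -2 = \left(4 + 2 \frac{S + n}{3 + S}\right) + 2 = \left(4 + \frac{2 \left(S + n\right)}{3 + S}\right) + 2 = 6 + \frac{2 \left(S + n\right)}{3 + S}$)
$Z^{2}{\left(6,-2 \right)} = \left(\frac{2 \left(9 - 2 + 4 \cdot 6\right)}{3 + 6}\right)^{2} = \left(\frac{2 \left(9 - 2 + 24\right)}{9}\right)^{2} = \left(2 \cdot \frac{1}{9} \cdot 31\right)^{2} = \left(\frac{62}{9}\right)^{2} = \frac{3844}{81}$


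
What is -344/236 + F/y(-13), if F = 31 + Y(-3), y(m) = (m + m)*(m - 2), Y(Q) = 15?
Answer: -15413/11505 ≈ -1.3397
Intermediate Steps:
y(m) = 2*m*(-2 + m) (y(m) = (2*m)*(-2 + m) = 2*m*(-2 + m))
F = 46 (F = 31 + 15 = 46)
-344/236 + F/y(-13) = -344/236 + 46/((2*(-13)*(-2 - 13))) = -344*1/236 + 46/((2*(-13)*(-15))) = -86/59 + 46/390 = -86/59 + 46*(1/390) = -86/59 + 23/195 = -15413/11505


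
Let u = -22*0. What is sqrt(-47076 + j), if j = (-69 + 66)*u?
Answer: 2*I*sqrt(11769) ≈ 216.97*I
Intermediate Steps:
u = 0
j = 0 (j = (-69 + 66)*0 = -3*0 = 0)
sqrt(-47076 + j) = sqrt(-47076 + 0) = sqrt(-47076) = 2*I*sqrt(11769)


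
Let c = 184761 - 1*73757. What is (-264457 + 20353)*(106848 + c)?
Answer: -53178544608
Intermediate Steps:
c = 111004 (c = 184761 - 73757 = 111004)
(-264457 + 20353)*(106848 + c) = (-264457 + 20353)*(106848 + 111004) = -244104*217852 = -53178544608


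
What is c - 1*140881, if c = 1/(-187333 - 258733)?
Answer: -62842224147/446066 ≈ -1.4088e+5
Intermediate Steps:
c = -1/446066 (c = 1/(-446066) = -1/446066 ≈ -2.2418e-6)
c - 1*140881 = -1/446066 - 1*140881 = -1/446066 - 140881 = -62842224147/446066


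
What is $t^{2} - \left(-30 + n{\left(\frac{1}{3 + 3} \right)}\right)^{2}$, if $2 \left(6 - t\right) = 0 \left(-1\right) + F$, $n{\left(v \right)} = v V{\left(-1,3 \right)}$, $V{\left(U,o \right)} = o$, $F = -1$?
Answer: $-828$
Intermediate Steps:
$n{\left(v \right)} = 3 v$ ($n{\left(v \right)} = v 3 = 3 v$)
$t = \frac{13}{2}$ ($t = 6 - \frac{0 \left(-1\right) - 1}{2} = 6 - \frac{0 - 1}{2} = 6 - - \frac{1}{2} = 6 + \frac{1}{2} = \frac{13}{2} \approx 6.5$)
$t^{2} - \left(-30 + n{\left(\frac{1}{3 + 3} \right)}\right)^{2} = \left(\frac{13}{2}\right)^{2} - \left(-30 + \frac{3}{3 + 3}\right)^{2} = \frac{169}{4} - \left(-30 + \frac{3}{6}\right)^{2} = \frac{169}{4} - \left(-30 + 3 \cdot \frac{1}{6}\right)^{2} = \frac{169}{4} - \left(-30 + \frac{1}{2}\right)^{2} = \frac{169}{4} - \left(- \frac{59}{2}\right)^{2} = \frac{169}{4} - \frac{3481}{4} = -828$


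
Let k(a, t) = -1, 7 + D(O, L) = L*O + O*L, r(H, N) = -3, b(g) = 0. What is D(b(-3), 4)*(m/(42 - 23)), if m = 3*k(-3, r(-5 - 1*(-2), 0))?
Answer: 21/19 ≈ 1.1053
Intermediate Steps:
D(O, L) = -7 + 2*L*O (D(O, L) = -7 + (L*O + O*L) = -7 + (L*O + L*O) = -7 + 2*L*O)
m = -3 (m = 3*(-1) = -3)
D(b(-3), 4)*(m/(42 - 23)) = (-7 + 2*4*0)*(-3/(42 - 23)) = (-7 + 0)*(-3/19) = -7*(-3)/19 = -7*(-3/19) = 21/19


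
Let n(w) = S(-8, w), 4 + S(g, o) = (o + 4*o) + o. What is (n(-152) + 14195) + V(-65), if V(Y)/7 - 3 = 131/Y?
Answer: 863583/65 ≈ 13286.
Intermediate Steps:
V(Y) = 21 + 917/Y (V(Y) = 21 + 7*(131/Y) = 21 + 917/Y)
S(g, o) = -4 + 6*o (S(g, o) = -4 + ((o + 4*o) + o) = -4 + (5*o + o) = -4 + 6*o)
n(w) = -4 + 6*w
(n(-152) + 14195) + V(-65) = ((-4 + 6*(-152)) + 14195) + (21 + 917/(-65)) = ((-4 - 912) + 14195) + (21 + 917*(-1/65)) = (-916 + 14195) + (21 - 917/65) = 13279 + 448/65 = 863583/65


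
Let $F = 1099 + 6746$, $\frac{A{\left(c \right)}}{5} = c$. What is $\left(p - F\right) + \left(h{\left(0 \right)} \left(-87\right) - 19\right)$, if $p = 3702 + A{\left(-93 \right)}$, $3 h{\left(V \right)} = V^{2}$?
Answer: $-4627$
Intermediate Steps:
$A{\left(c \right)} = 5 c$
$h{\left(V \right)} = \frac{V^{2}}{3}$
$F = 7845$
$p = 3237$ ($p = 3702 + 5 \left(-93\right) = 3702 - 465 = 3237$)
$\left(p - F\right) + \left(h{\left(0 \right)} \left(-87\right) - 19\right) = \left(3237 - 7845\right) - \left(19 - \frac{0^{2}}{3} \left(-87\right)\right) = \left(3237 - 7845\right) - \left(19 - \frac{1}{3} \cdot 0 \left(-87\right)\right) = -4608 + \left(0 \left(-87\right) - 19\right) = -4608 + \left(0 - 19\right) = -4608 - 19 = -4627$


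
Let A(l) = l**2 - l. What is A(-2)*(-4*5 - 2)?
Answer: -132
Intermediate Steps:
A(-2)*(-4*5 - 2) = (-2*(-1 - 2))*(-4*5 - 2) = (-2*(-3))*(-20 - 2) = 6*(-22) = -132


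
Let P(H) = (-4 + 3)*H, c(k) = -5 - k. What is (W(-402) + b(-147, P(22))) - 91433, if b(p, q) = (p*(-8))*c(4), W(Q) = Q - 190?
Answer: -102609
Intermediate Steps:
W(Q) = -190 + Q
P(H) = -H
b(p, q) = 72*p (b(p, q) = (p*(-8))*(-5 - 1*4) = (-8*p)*(-5 - 4) = -8*p*(-9) = 72*p)
(W(-402) + b(-147, P(22))) - 91433 = ((-190 - 402) + 72*(-147)) - 91433 = (-592 - 10584) - 91433 = -11176 - 91433 = -102609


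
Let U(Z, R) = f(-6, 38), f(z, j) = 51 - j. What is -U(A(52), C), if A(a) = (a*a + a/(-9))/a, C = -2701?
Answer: -13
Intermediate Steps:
A(a) = (a**2 - a/9)/a (A(a) = (a**2 + a*(-1/9))/a = (a**2 - a/9)/a)
U(Z, R) = 13 (U(Z, R) = 51 - 1*38 = 51 - 38 = 13)
-U(A(52), C) = -1*13 = -13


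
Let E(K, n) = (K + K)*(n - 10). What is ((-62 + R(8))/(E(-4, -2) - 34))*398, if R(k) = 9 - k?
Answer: -12139/31 ≈ -391.58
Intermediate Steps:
E(K, n) = 2*K*(-10 + n) (E(K, n) = (2*K)*(-10 + n) = 2*K*(-10 + n))
((-62 + R(8))/(E(-4, -2) - 34))*398 = ((-62 + (9 - 1*8))/(2*(-4)*(-10 - 2) - 34))*398 = ((-62 + (9 - 8))/(2*(-4)*(-12) - 34))*398 = ((-62 + 1)/(96 - 34))*398 = -61/62*398 = -12139/31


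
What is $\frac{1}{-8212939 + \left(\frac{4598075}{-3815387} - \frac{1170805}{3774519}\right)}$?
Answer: $- \frac{464556474963}{3815374694880843917} \approx -1.2176 \cdot 10^{-7}$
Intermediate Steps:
$\frac{1}{-8212939 + \left(\frac{4598075}{-3815387} - \frac{1170805}{3774519}\right)} = \frac{1}{-8212939 + \left(4598075 \left(- \frac{1}{3815387}\right) - \frac{1170805}{3774519}\right)} = \frac{1}{-8212939 - \frac{703954697660}{464556474963}} = \frac{1}{- \frac{3815374694880843917}{464556474963}} = - \frac{464556474963}{3815374694880843917}$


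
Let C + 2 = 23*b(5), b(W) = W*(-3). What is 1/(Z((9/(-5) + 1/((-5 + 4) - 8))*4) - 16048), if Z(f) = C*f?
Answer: -45/602792 ≈ -7.4653e-5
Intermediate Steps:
b(W) = -3*W
C = -347 (C = -2 + 23*(-3*5) = -2 + 23*(-15) = -2 - 345 = -347)
Z(f) = -347*f
1/(Z((9/(-5) + 1/((-5 + 4) - 8))*4) - 16048) = 1/(-347*(9/(-5) + 1/((-5 + 4) - 8))*4 - 16048) = 1/(-347*(9*(-⅕) + 1/(-1 - 8))*4 - 16048) = 1/(-347*(-9/5 + 1/(-9))*4 - 16048) = 1/(-347*(-9/5 - ⅑)*4 - 16048) = 1/(-(-29842)*4/45 - 16048) = 1/(-347*(-344/45) - 16048) = 1/(119368/45 - 16048) = 1/(-602792/45) = -45/602792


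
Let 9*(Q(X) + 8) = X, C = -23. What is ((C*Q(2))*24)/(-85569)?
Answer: -12880/256707 ≈ -0.050174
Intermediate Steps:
Q(X) = -8 + X/9
((C*Q(2))*24)/(-85569) = (-23*(-8 + (1/9)*2)*24)/(-85569) = (-23*(-8 + 2/9)*24)*(-1/85569) = (-23*(-70/9)*24)*(-1/85569) = ((1610/9)*24)*(-1/85569) = (12880/3)*(-1/85569) = -12880/256707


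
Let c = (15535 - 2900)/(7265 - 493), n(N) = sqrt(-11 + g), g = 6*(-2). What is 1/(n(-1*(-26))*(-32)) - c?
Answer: -12635/6772 + I*sqrt(23)/736 ≈ -1.8658 + 0.0065161*I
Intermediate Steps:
g = -12
n(N) = I*sqrt(23) (n(N) = sqrt(-11 - 12) = sqrt(-23) = I*sqrt(23))
c = 12635/6772 ≈ 1.8658
1/(n(-1*(-26))*(-32)) - c = 1/((I*sqrt(23))*(-32)) - 1*12635/6772 = 1/(-32*I*sqrt(23)) - 12635/6772 = I*sqrt(23)/736 - 12635/6772 = -12635/6772 + I*sqrt(23)/736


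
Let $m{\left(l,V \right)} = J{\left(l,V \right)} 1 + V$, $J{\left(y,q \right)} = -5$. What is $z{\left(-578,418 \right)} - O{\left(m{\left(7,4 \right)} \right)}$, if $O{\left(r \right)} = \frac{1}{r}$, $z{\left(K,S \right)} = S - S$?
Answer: $1$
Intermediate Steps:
$z{\left(K,S \right)} = 0$
$m{\left(l,V \right)} = -5 + V$ ($m{\left(l,V \right)} = \left(-5\right) 1 + V = -5 + V$)
$z{\left(-578,418 \right)} - O{\left(m{\left(7,4 \right)} \right)} = 0 - \frac{1}{-5 + 4} = 0 - \frac{1}{-1} = 0 - -1 = 0 + 1 = 1$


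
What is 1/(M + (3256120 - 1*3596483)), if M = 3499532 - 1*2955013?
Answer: 1/204156 ≈ 4.8982e-6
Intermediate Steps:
M = 544519 (M = 3499532 - 2955013 = 544519)
1/(M + (3256120 - 1*3596483)) = 1/(544519 + (3256120 - 1*3596483)) = 1/(544519 + (3256120 - 3596483)) = 1/(544519 - 340363) = 1/204156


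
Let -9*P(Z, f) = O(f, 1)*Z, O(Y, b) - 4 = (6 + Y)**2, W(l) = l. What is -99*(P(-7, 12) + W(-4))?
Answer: -24860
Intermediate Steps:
O(Y, b) = 4 + (6 + Y)**2
P(Z, f) = -Z*(4 + (6 + f)**2)/9 (P(Z, f) = -(4 + (6 + f)**2)*Z/9 = -Z*(4 + (6 + f)**2)/9)
-99*(P(-7, 12) + W(-4)) = -99*(-1/9*(-7)*(4 + (6 + 12)**2) - 4) = -99*(-1/9*(-7)*(4 + 18**2) - 4) = -99*(-1/9*(-7)*(4 + 324) - 4) = -99*(-1/9*(-7)*328 - 4) = -99*(2296/9 - 4) = -99*2260/9 = -24860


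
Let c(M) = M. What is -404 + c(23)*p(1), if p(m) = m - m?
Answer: -404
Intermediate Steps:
p(m) = 0
-404 + c(23)*p(1) = -404 + 23*0 = -404 + 0 = -404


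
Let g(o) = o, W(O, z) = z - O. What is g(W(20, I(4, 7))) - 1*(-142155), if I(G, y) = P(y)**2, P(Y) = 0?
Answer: 142135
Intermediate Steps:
I(G, y) = 0 (I(G, y) = 0**2 = 0)
g(W(20, I(4, 7))) - 1*(-142155) = (0 - 1*20) - 1*(-142155) = (0 - 20) + 142155 = -20 + 142155 = 142135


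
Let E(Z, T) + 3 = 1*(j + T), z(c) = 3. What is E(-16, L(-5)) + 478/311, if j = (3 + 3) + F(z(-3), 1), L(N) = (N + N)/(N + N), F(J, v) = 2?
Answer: 2344/311 ≈ 7.5370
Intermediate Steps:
L(N) = 1 (L(N) = (2*N)/((2*N)) = (2*N)*(1/(2*N)) = 1)
j = 8 (j = (3 + 3) + 2 = 6 + 2 = 8)
E(Z, T) = 5 + T (E(Z, T) = -3 + 1*(8 + T) = -3 + (8 + T) = 5 + T)
E(-16, L(-5)) + 478/311 = (5 + 1) + 478/311 = 6 + 478*(1/311) = 6 + 478/311 = 2344/311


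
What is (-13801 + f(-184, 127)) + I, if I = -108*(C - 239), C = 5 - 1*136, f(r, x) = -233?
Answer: 25926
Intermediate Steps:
C = -131 (C = 5 - 136 = -131)
I = 39960 (I = -108*(-131 - 239) = -108*(-370) = 39960)
(-13801 + f(-184, 127)) + I = (-13801 - 233) + 39960 = -14034 + 39960 = 25926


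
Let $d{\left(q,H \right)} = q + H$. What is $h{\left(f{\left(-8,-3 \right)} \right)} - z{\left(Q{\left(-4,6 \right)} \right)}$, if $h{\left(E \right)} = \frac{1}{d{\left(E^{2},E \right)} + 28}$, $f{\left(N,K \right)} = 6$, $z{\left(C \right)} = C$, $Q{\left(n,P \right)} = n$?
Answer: $\frac{281}{70} \approx 4.0143$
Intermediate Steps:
$d{\left(q,H \right)} = H + q$
$h{\left(E \right)} = \frac{1}{28 + E + E^{2}}$ ($h{\left(E \right)} = \frac{1}{\left(E + E^{2}\right) + 28} = \frac{1}{28 + E + E^{2}}$)
$h{\left(f{\left(-8,-3 \right)} \right)} - z{\left(Q{\left(-4,6 \right)} \right)} = \frac{1}{28 + 6 + 6^{2}} - -4 = \frac{1}{28 + 6 + 36} + 4 = \frac{1}{70} + 4 = \frac{281}{70}$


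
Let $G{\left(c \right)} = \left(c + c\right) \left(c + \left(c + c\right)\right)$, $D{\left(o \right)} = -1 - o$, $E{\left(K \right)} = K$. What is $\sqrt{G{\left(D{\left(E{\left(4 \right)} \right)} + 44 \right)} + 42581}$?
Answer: $\sqrt{51707} \approx 227.39$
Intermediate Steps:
$G{\left(c \right)} = 6 c^{2}$ ($G{\left(c \right)} = 2 c \left(c + 2 c\right) = 2 c 3 c = 6 c^{2}$)
$\sqrt{G{\left(D{\left(E{\left(4 \right)} \right)} + 44 \right)} + 42581} = \sqrt{6 \left(\left(-1 - 4\right) + 44\right)^{2} + 42581} = \sqrt{6 \left(-5 + 44\right)^{2} + 42581} = \sqrt{6 \cdot 39^{2} + 42581} = \sqrt{6 \cdot 1521 + 42581} = \sqrt{9126 + 42581} = \sqrt{51707}$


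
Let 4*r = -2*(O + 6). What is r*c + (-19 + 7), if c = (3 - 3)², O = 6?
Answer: -12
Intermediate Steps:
r = -6 (r = (-2*(6 + 6))/4 = (-2*12)/4 = (¼)*(-24) = -6)
c = 0 (c = 0² = 0)
r*c + (-19 + 7) = -6*0 + (-19 + 7) = 0 - 12 = -12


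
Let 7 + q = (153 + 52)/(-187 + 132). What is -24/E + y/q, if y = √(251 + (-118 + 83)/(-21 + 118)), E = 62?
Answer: -12/31 - 11*√589566/5723 ≈ -1.8629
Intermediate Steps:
q = -118/11 (q = -7 + (153 + 52)/(-187 + 132) = -7 + 205/(-55) = -7 + 205*(-1/55) = -7 - 41/11 = -118/11 ≈ -10.727)
y = 2*√589566/97 (y = √(251 - 35/97) = √(24312/97) = 2*√589566/97 ≈ 15.832)
-24/E + y/q = -24/62 + (2*√589566/97)/(-118/11) = -24*1/62 + (2*√589566/97)*(-11/118) = -12/31 - 11*√589566/5723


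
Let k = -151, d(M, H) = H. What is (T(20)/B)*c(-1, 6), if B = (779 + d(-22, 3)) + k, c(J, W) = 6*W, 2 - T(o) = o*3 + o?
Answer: -2808/631 ≈ -4.4501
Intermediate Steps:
T(o) = 2 - 4*o (T(o) = 2 - (o*3 + o) = 2 - (3*o + o) = 2 - 4*o)
B = 631 (B = (779 + 3) - 151 = 782 - 151 = 631)
(T(20)/B)*c(-1, 6) = ((2 - 4*20)/631)*(6*6) = ((2 - 80)*(1/631))*36 = -78*1/631*36 = -78/631*36 = -2808/631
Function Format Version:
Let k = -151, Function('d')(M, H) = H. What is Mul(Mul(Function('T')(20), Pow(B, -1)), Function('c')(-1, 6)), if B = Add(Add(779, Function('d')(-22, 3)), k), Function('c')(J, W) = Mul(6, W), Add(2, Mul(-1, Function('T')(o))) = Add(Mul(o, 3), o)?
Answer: Rational(-2808, 631) ≈ -4.4501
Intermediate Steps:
Function('T')(o) = Add(2, Mul(-4, o)) (Function('T')(o) = Add(2, Mul(-1, Add(Mul(o, 3), o))) = Add(2, Mul(-1, Add(Mul(3, o), o))) = Add(2, Mul(-1, Mul(4, o))) = Add(2, Mul(-4, o)))
B = 631 (B = Add(Add(779, 3), -151) = Add(782, -151) = 631)
Mul(Mul(Function('T')(20), Pow(B, -1)), Function('c')(-1, 6)) = Mul(Mul(Add(2, Mul(-4, 20)), Pow(631, -1)), Mul(6, 6)) = Mul(Mul(Add(2, -80), Rational(1, 631)), 36) = Mul(Mul(-78, Rational(1, 631)), 36) = Mul(Rational(-78, 631), 36) = Rational(-2808, 631)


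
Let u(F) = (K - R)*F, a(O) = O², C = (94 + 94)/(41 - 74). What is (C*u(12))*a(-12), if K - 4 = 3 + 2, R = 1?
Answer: -866304/11 ≈ -78755.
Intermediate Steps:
K = 9 (K = 4 + (3 + 2) = 4 + 5 = 9)
C = -188/33 (C = 188/(-33) = 188*(-1/33) = -188/33 ≈ -5.6970)
u(F) = 8*F (u(F) = (9 - 1*1)*F = (9 - 1)*F = 8*F)
(C*u(12))*a(-12) = -1504*12/33*(-12)² = -188/33*96*144 = -6016/11*144 = -866304/11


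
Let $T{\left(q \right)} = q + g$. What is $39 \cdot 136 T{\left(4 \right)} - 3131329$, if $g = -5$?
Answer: $-3136633$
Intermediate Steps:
$T{\left(q \right)} = -5 + q$ ($T{\left(q \right)} = q - 5 = -5 + q$)
$39 \cdot 136 T{\left(4 \right)} - 3131329 = 39 \cdot 136 \left(-5 + 4\right) - 3131329 = 5304 \left(-1\right) - 3131329 = -5304 - 3131329 = -3136633$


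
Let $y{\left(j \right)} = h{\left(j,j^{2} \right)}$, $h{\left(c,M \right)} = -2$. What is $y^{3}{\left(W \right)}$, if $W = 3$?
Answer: $-8$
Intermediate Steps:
$y{\left(j \right)} = -2$
$y^{3}{\left(W \right)} = \left(-2\right)^{3} = -8$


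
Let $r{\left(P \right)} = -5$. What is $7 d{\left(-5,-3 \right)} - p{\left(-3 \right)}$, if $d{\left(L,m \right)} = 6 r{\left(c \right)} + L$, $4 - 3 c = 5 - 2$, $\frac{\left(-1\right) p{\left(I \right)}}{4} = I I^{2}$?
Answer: $-353$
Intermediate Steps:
$p{\left(I \right)} = - 4 I^{3}$ ($p{\left(I \right)} = - 4 I I^{2} = - 4 I^{3}$)
$c = \frac{1}{3}$ ($c = \frac{4}{3} - \frac{5 - 2}{3} = \frac{4}{3} - 1 = \frac{1}{3} \approx 0.33333$)
$d{\left(L,m \right)} = -30 + L$ ($d{\left(L,m \right)} = 6 \left(-5\right) + L = -30 + L$)
$7 d{\left(-5,-3 \right)} - p{\left(-3 \right)} = 7 \left(-30 - 5\right) - - 4 \left(-3\right)^{3} = 7 \left(-35\right) - \left(-4\right) \left(-27\right) = -245 - 108 = -353$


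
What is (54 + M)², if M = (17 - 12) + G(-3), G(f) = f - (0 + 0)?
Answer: 3136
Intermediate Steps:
G(f) = f (G(f) = f - 1*0 = f + 0 = f)
M = 2 (M = (17 - 12) - 3 = 5 - 3 = 2)
(54 + M)² = (54 + 2)² = 56² = 3136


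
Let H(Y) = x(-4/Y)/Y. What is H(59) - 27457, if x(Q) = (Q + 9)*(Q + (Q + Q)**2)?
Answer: -332706471621/12117361 ≈ -27457.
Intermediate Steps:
x(Q) = (9 + Q)*(Q + 4*Q**2) (x(Q) = (9 + Q)*(Q + (2*Q)**2) = (9 + Q)*(Q + 4*Q**2))
H(Y) = -4*(9 - 148/Y + 64/Y**2)/Y**2 (H(Y) = ((-4/Y)*(9 + 4*(-4/Y)**2 + 37*(-4/Y)))/Y = ((-4/Y)*(9 + 4*(16/Y**2) - 148/Y))/Y = ((-4/Y)*(9 + 64/Y**2 - 148/Y))/Y = ((-4/Y)*(9 - 148/Y + 64/Y**2))/Y = (-4*(9 - 148/Y + 64/Y**2)/Y)/Y = -4*(9 - 148/Y + 64/Y**2)/Y**2)
H(59) - 27457 = 4*(-64 - 9*59**2 + 148*59)/59**4 - 27457 = 4*(1/12117361)*(-64 - 9*3481 + 8732) - 27457 = 4*(1/12117361)*(-64 - 31329 + 8732) - 27457 = 4*(1/12117361)*(-22661) - 27457 = -90644/12117361 - 27457 = -332706471621/12117361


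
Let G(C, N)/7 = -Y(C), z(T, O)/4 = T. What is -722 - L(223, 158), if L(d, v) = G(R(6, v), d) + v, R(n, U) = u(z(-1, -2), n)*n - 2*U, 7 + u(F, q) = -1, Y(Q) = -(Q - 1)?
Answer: 1675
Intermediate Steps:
z(T, O) = 4*T
Y(Q) = 1 - Q (Y(Q) = -(-1 + Q) = 1 - Q)
u(F, q) = -8 (u(F, q) = -7 - 1 = -8)
R(n, U) = -8*n - 2*U
G(C, N) = -7 + 7*C (G(C, N) = 7*(-(1 - C)) = 7*(-1 + C) = -7 + 7*C)
L(d, v) = -343 - 13*v (L(d, v) = (-7 + 7*(-8*6 - 2*v)) + v = (-7 + 7*(-48 - 2*v)) + v = (-7 + (-336 - 14*v)) + v = (-343 - 14*v) + v = -343 - 13*v)
-722 - L(223, 158) = -722 - (-343 - 13*158) = -722 - (-343 - 2054) = -722 - 1*(-2397) = -722 + 2397 = 1675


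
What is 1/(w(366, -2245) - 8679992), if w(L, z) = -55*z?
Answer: -1/8556517 ≈ -1.1687e-7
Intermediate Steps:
1/(w(366, -2245) - 8679992) = 1/(-55*(-2245) - 8679992) = 1/(123475 - 8679992) = 1/(-8556517) = -1/8556517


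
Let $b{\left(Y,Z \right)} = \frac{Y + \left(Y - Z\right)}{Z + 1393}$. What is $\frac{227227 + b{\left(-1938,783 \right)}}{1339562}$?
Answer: $\frac{494441293}{2914886912} \approx 0.16963$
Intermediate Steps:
$b{\left(Y,Z \right)} = \frac{- Z + 2 Y}{1393 + Z}$
$\frac{227227 + b{\left(-1938,783 \right)}}{1339562} = \frac{227227 + \frac{\left(-1\right) 783 + 2 \left(-1938\right)}{1393 + 783}}{1339562} = \left(227227 + \frac{-783 - 3876}{2176}\right) \frac{1}{1339562} = \left(227227 + \frac{1}{2176} \left(-4659\right)\right) \frac{1}{1339562} = \left(227227 - \frac{4659}{2176}\right) \frac{1}{1339562} = \frac{494441293}{2176} \cdot \frac{1}{1339562} = \frac{494441293}{2914886912}$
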